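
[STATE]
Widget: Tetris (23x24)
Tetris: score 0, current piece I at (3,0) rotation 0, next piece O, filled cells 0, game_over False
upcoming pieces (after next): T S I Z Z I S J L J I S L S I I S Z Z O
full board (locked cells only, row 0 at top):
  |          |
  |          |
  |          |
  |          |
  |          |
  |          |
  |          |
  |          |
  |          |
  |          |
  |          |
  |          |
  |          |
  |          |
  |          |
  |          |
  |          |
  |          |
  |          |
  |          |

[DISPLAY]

   ████   │Next:       
          │▓▓          
          │▓▓          
          │            
          │            
          │            
          │Score:      
          │0           
          │            
          │            
          │            
          │            
          │            
          │            
          │            
          │            
          │            
          │            
          │            
          │            
          │            
          │            
          │            
          │            


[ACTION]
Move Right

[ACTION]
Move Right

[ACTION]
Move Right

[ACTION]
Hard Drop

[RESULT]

    ▓▓    │Next:       
    ▓▓    │ ▒          
          │▒▒▒         
          │            
          │            
          │            
          │Score:      
          │0           
          │            
          │            
          │            
          │            
          │            
          │            
          │            
          │            
          │            
          │            
          │            
      ████│            
          │            
          │            
          │            
          │            


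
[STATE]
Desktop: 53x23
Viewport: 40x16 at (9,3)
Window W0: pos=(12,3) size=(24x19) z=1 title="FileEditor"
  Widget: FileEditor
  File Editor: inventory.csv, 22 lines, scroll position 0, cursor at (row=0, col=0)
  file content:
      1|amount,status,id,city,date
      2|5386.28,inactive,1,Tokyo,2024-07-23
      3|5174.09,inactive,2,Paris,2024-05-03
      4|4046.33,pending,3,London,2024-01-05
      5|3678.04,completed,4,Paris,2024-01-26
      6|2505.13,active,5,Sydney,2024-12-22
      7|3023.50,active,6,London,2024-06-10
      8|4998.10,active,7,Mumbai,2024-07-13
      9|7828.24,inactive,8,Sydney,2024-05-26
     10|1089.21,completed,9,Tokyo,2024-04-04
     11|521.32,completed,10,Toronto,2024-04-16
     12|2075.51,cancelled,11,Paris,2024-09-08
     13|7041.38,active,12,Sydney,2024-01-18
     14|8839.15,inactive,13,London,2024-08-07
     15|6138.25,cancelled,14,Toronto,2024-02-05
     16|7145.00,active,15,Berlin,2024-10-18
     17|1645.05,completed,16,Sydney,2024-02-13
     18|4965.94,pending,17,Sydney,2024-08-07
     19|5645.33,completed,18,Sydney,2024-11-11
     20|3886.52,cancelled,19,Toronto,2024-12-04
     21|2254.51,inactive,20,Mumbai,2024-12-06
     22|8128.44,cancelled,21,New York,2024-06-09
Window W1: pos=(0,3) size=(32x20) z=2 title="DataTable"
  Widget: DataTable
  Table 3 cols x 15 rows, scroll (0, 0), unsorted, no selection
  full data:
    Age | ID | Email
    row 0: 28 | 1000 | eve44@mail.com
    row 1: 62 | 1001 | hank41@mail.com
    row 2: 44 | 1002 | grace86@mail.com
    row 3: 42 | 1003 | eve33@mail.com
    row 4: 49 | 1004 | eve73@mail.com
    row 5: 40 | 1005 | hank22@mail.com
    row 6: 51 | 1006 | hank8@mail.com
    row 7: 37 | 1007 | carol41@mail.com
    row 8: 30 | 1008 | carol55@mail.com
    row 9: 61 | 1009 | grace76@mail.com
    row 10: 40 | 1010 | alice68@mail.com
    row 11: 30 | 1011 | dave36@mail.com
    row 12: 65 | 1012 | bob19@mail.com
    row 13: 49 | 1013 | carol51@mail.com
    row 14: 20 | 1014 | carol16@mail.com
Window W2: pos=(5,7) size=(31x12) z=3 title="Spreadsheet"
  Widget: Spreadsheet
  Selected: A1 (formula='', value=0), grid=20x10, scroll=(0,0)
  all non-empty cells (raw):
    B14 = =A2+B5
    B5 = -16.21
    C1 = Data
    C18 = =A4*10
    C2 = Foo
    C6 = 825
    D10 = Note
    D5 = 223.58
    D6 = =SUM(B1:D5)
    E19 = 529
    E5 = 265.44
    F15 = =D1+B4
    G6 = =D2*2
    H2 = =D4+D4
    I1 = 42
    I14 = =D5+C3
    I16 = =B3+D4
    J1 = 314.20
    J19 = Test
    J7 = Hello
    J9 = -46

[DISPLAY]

━━━━━━━━━━━━━━━━━━━━━━┓━━━┓             
le                    ┃   ┃             
──────────────────────┨───┨             
│Email                ┃ty▲┃             
━━━━━━━━━━━━━━━━━━━━━━━━━━┓             
readsheet                 ┃             
──────────────────────────┨             
                          ┃             
    A       B       C     ┃             
--------------------------┃             
      [0]       0Data     ┃             
        0       0Foo      ┃             
        0       0       0 ┃             
        0       0       0 ┃             
        0  -16.21       0 ┃             
━━━━━━━━━━━━━━━━━━━━━━━━━━┛             


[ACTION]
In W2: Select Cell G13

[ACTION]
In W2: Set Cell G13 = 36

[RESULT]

━━━━━━━━━━━━━━━━━━━━━━┓━━━┓             
le                    ┃   ┃             
──────────────────────┨───┨             
│Email                ┃ty▲┃             
━━━━━━━━━━━━━━━━━━━━━━━━━━┓             
readsheet                 ┃             
──────────────────────────┨             
: 36                      ┃             
    A       B       C     ┃             
--------------------------┃             
        0       0Data     ┃             
        0       0Foo      ┃             
        0       0       0 ┃             
        0       0       0 ┃             
        0  -16.21       0 ┃             
━━━━━━━━━━━━━━━━━━━━━━━━━━┛             


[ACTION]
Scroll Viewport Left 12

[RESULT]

┏━━━━━━━━━━━━━━━━━━━━━━━━━━━━━━┓━━━┓    
┃ DataTable                    ┃   ┃    
┠──────────────────────────────┨───┨    
┃Age│ID  │Email                ┃ty▲┃    
┃───┼┏━━━━━━━━━━━━━━━━━━━━━━━━━━━━━┓    
┃28 │┃ Spreadsheet                 ┃    
┃62 │┠─────────────────────────────┨    
┃44 │┃G13: 36                      ┃    
┃42 │┃       A       B       C     ┃    
┃49 │┃-----------------------------┃    
┃40 │┃  1        0       0Data     ┃    
┃51 │┃  2        0       0Foo      ┃    
┃37 │┃  3        0       0       0 ┃    
┃30 │┃  4        0       0       0 ┃    
┃61 │┃  5        0  -16.21       0 ┃    
┃40 │┗━━━━━━━━━━━━━━━━━━━━━━━━━━━━━┛    


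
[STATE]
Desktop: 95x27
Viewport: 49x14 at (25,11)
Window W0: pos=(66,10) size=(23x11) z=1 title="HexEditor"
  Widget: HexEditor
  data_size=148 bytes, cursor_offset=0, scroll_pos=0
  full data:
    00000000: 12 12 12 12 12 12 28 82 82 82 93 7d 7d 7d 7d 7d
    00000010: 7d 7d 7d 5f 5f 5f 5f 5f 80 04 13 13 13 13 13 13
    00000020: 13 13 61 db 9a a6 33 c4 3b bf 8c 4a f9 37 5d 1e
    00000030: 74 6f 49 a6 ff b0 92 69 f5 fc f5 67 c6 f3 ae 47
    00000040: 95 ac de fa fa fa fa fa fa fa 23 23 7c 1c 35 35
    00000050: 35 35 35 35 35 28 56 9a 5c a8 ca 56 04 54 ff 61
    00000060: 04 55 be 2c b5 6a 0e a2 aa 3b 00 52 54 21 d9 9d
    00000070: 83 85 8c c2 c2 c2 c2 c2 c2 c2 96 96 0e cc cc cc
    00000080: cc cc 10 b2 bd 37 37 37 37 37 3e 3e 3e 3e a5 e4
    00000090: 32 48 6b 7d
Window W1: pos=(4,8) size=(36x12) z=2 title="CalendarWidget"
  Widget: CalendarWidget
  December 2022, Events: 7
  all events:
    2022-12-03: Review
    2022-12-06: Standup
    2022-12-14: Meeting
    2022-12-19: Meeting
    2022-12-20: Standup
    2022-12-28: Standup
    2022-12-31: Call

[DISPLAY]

022           ┃                          ┃ HexEdi
              ┃                          ┠───────
4             ┃                          ┃0000000
1             ┃                          ┃0000001
8             ┃                          ┃0000002
25            ┃                          ┃0000003
              ┃                          ┃0000004
              ┃                          ┃0000005
━━━━━━━━━━━━━━┛                          ┃0000006
                                         ┗━━━━━━━
                                                 
                                                 
                                                 
                                                 


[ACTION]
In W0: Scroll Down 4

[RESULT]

022           ┃                          ┃ HexEdi
              ┃                          ┠───────
4             ┃                          ┃0000004
1             ┃                          ┃0000005
8             ┃                          ┃0000006
25            ┃                          ┃0000007
              ┃                          ┃0000008
              ┃                          ┃0000009
━━━━━━━━━━━━━━┛                          ┃       
                                         ┗━━━━━━━
                                                 
                                                 
                                                 
                                                 


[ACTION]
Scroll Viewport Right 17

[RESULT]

                        ┃ HexEditor           ┃  
                        ┠─────────────────────┨  
                        ┃00000040  95 ac de fa┃  
                        ┃00000050  35 35 35 35┃  
                        ┃00000060  04 55 be 2c┃  
                        ┃00000070  83 85 8c c2┃  
                        ┃00000080  cc cc 10 b2┃  
                        ┃00000090  32 48 6b 7d┃  
                        ┃                     ┃  
                        ┗━━━━━━━━━━━━━━━━━━━━━┛  
                                                 
                                                 
                                                 
                                                 


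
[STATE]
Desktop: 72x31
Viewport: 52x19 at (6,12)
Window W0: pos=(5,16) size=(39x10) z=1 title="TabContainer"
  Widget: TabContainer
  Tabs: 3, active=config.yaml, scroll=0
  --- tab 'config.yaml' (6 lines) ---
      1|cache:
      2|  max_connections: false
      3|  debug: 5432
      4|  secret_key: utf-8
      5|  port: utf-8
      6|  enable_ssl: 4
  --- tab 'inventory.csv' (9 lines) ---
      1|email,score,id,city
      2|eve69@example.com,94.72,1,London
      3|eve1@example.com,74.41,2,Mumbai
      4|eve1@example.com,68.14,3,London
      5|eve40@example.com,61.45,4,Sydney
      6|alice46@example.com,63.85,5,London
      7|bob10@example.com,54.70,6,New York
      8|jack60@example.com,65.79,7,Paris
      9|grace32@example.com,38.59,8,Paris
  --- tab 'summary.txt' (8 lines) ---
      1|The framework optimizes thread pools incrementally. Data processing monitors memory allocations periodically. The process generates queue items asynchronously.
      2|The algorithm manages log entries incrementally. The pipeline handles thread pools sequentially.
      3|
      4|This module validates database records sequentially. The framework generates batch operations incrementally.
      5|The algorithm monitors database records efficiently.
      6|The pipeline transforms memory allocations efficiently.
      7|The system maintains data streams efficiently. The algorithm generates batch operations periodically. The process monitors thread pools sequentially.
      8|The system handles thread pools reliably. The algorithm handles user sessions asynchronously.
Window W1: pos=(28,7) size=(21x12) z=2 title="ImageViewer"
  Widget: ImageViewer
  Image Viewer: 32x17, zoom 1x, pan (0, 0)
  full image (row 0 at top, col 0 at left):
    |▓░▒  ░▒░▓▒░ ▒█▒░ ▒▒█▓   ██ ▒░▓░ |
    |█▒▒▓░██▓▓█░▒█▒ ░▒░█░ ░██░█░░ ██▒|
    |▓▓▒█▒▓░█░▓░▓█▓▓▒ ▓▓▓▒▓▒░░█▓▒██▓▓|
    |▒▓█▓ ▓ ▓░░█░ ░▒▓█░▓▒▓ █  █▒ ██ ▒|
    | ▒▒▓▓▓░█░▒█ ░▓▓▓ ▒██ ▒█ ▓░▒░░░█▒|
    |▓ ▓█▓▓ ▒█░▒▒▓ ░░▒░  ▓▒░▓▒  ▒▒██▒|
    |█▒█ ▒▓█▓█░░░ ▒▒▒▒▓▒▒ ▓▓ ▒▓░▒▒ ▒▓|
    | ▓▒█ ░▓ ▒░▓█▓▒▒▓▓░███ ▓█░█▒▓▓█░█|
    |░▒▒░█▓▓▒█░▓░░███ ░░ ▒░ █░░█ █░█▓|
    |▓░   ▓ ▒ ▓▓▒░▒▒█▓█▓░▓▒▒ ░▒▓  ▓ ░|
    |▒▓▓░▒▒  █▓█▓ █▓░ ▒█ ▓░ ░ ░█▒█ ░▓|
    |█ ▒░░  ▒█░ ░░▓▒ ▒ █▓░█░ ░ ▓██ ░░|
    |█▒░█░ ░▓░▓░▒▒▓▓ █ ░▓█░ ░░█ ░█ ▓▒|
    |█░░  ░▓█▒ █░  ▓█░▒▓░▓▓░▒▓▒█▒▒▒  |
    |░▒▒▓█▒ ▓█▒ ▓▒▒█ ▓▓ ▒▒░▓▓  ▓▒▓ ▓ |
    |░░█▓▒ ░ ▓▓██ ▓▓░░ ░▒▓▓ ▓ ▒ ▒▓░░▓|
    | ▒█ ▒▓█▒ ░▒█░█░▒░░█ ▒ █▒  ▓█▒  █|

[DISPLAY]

                      ┃▓▓▒█▒▓░█░▓░▓█▓▓▒ ▓▓┃         
                      ┃▒▓█▓ ▓ ▓░░█░ ░▒▓█░▓┃         
                      ┃ ▒▒▓▓▓░█░▒█ ░▓▓▓ ▒█┃         
                      ┃▓ ▓█▓▓ ▒█░▒▒▓ ░░▒░ ┃         
━━━━━━━━━━━━━━━━━━━━━━┃█▒█ ▒▓█▓█░░░ ▒▒▒▒▓▒┃         
 TabContainer         ┃ ▓▒█ ░▓ ▒░▓█▓▒▒▓▓░█┃         
──────────────────────┗━━━━━━━━━━━━━━━━━━━┛         
[config.yaml]│ inventory.csv │ summar┃              
─────────────────────────────────────┃              
cache:                               ┃              
  max_connections: false             ┃              
  debug: 5432                        ┃              
  secret_key: utf-8                  ┃              
━━━━━━━━━━━━━━━━━━━━━━━━━━━━━━━━━━━━━┛              
                                                    
                                                    
                                                    
                                                    
                                                    


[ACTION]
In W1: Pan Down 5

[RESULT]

                      ┃ ▓▒█ ░▓ ▒░▓█▓▒▒▓▓░█┃         
                      ┃░▒▒░█▓▓▒█░▓░░███ ░░┃         
                      ┃▓░   ▓ ▒ ▓▓▒░▒▒█▓█▓┃         
                      ┃▒▓▓░▒▒  █▓█▓ █▓░ ▒█┃         
━━━━━━━━━━━━━━━━━━━━━━┃█ ▒░░  ▒█░ ░░▓▒ ▒ █┃         
 TabContainer         ┃█▒░█░ ░▓░▓░▒▒▓▓ █ ░┃         
──────────────────────┗━━━━━━━━━━━━━━━━━━━┛         
[config.yaml]│ inventory.csv │ summar┃              
─────────────────────────────────────┃              
cache:                               ┃              
  max_connections: false             ┃              
  debug: 5432                        ┃              
  secret_key: utf-8                  ┃              
━━━━━━━━━━━━━━━━━━━━━━━━━━━━━━━━━━━━━┛              
                                                    
                                                    
                                                    
                                                    
                                                    


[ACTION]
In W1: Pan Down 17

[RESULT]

                      ┃                   ┃         
                      ┃                   ┃         
                      ┃                   ┃         
                      ┃                   ┃         
━━━━━━━━━━━━━━━━━━━━━━┃                   ┃         
 TabContainer         ┃                   ┃         
──────────────────────┗━━━━━━━━━━━━━━━━━━━┛         
[config.yaml]│ inventory.csv │ summar┃              
─────────────────────────────────────┃              
cache:                               ┃              
  max_connections: false             ┃              
  debug: 5432                        ┃              
  secret_key: utf-8                  ┃              
━━━━━━━━━━━━━━━━━━━━━━━━━━━━━━━━━━━━━┛              
                                                    
                                                    
                                                    
                                                    
                                                    


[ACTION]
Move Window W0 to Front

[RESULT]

                      ┃                   ┃         
                      ┃                   ┃         
                      ┃                   ┃         
                      ┃                   ┃         
━━━━━━━━━━━━━━━━━━━━━━━━━━━━━━━━━━━━━┓    ┃         
 TabContainer                        ┃    ┃         
─────────────────────────────────────┨━━━━┛         
[config.yaml]│ inventory.csv │ summar┃              
─────────────────────────────────────┃              
cache:                               ┃              
  max_connections: false             ┃              
  debug: 5432                        ┃              
  secret_key: utf-8                  ┃              
━━━━━━━━━━━━━━━━━━━━━━━━━━━━━━━━━━━━━┛              
                                                    
                                                    
                                                    
                                                    
                                                    


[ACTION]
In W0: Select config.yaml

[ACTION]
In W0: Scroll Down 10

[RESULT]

                      ┃                   ┃         
                      ┃                   ┃         
                      ┃                   ┃         
                      ┃                   ┃         
━━━━━━━━━━━━━━━━━━━━━━━━━━━━━━━━━━━━━┓    ┃         
 TabContainer                        ┃    ┃         
─────────────────────────────────────┨━━━━┛         
[config.yaml]│ inventory.csv │ summar┃              
─────────────────────────────────────┃              
  enable_ssl: 4                      ┃              
                                     ┃              
                                     ┃              
                                     ┃              
━━━━━━━━━━━━━━━━━━━━━━━━━━━━━━━━━━━━━┛              
                                                    
                                                    
                                                    
                                                    
                                                    


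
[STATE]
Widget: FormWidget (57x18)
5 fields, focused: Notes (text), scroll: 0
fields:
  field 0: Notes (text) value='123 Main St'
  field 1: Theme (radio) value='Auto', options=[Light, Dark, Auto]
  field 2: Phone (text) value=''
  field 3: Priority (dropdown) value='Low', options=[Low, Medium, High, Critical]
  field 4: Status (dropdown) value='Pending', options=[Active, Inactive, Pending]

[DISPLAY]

> Notes:      [123 Main St                              ]
  Theme:      ( ) Light  ( ) Dark  (●) Auto              
  Phone:      [                                         ]
  Priority:   [Low                                     ▼]
  Status:     [Pending                                 ▼]
                                                         
                                                         
                                                         
                                                         
                                                         
                                                         
                                                         
                                                         
                                                         
                                                         
                                                         
                                                         
                                                         


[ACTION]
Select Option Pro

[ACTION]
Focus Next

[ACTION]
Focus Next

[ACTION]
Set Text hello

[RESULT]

  Notes:      [123 Main St                              ]
  Theme:      ( ) Light  ( ) Dark  (●) Auto              
> Phone:      [hello                                    ]
  Priority:   [Low                                     ▼]
  Status:     [Pending                                 ▼]
                                                         
                                                         
                                                         
                                                         
                                                         
                                                         
                                                         
                                                         
                                                         
                                                         
                                                         
                                                         
                                                         


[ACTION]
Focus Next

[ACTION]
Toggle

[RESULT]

  Notes:      [123 Main St                              ]
  Theme:      ( ) Light  ( ) Dark  (●) Auto              
  Phone:      [hello                                    ]
> Priority:   [Low                                     ▼]
  Status:     [Pending                                 ▼]
                                                         
                                                         
                                                         
                                                         
                                                         
                                                         
                                                         
                                                         
                                                         
                                                         
                                                         
                                                         
                                                         


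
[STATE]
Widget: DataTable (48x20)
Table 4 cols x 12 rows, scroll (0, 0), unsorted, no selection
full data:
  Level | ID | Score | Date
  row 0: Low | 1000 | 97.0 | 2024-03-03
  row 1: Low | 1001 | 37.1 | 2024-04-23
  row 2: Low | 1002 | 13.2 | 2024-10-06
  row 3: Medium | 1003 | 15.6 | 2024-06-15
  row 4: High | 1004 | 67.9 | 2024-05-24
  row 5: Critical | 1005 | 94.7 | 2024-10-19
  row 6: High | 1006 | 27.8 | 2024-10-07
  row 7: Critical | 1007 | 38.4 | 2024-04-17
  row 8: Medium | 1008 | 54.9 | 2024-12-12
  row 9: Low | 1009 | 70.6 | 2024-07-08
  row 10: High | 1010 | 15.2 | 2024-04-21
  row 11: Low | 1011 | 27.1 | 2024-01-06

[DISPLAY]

Level   │ID  │Score│Date                        
────────┼────┼─────┼──────────                  
Low     │1000│97.0 │2024-03-03                  
Low     │1001│37.1 │2024-04-23                  
Low     │1002│13.2 │2024-10-06                  
Medium  │1003│15.6 │2024-06-15                  
High    │1004│67.9 │2024-05-24                  
Critical│1005│94.7 │2024-10-19                  
High    │1006│27.8 │2024-10-07                  
Critical│1007│38.4 │2024-04-17                  
Medium  │1008│54.9 │2024-12-12                  
Low     │1009│70.6 │2024-07-08                  
High    │1010│15.2 │2024-04-21                  
Low     │1011│27.1 │2024-01-06                  
                                                
                                                
                                                
                                                
                                                
                                                


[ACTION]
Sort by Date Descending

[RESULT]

Level   │ID  │Score│Date     ▼                  
────────┼────┼─────┼──────────                  
Medium  │1008│54.9 │2024-12-12                  
Critical│1005│94.7 │2024-10-19                  
High    │1006│27.8 │2024-10-07                  
Low     │1002│13.2 │2024-10-06                  
Low     │1009│70.6 │2024-07-08                  
Medium  │1003│15.6 │2024-06-15                  
High    │1004│67.9 │2024-05-24                  
Low     │1001│37.1 │2024-04-23                  
High    │1010│15.2 │2024-04-21                  
Critical│1007│38.4 │2024-04-17                  
Low     │1000│97.0 │2024-03-03                  
Low     │1011│27.1 │2024-01-06                  
                                                
                                                
                                                
                                                
                                                
                                                


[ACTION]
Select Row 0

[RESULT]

Level   │ID  │Score│Date     ▼                  
────────┼────┼─────┼──────────                  
>edium  │1008│54.9 │2024-12-12                  
Critical│1005│94.7 │2024-10-19                  
High    │1006│27.8 │2024-10-07                  
Low     │1002│13.2 │2024-10-06                  
Low     │1009│70.6 │2024-07-08                  
Medium  │1003│15.6 │2024-06-15                  
High    │1004│67.9 │2024-05-24                  
Low     │1001│37.1 │2024-04-23                  
High    │1010│15.2 │2024-04-21                  
Critical│1007│38.4 │2024-04-17                  
Low     │1000│97.0 │2024-03-03                  
Low     │1011│27.1 │2024-01-06                  
                                                
                                                
                                                
                                                
                                                
                                                


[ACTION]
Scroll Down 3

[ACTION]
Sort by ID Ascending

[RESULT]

Level   │ID ▲│Score│Date                        
────────┼────┼─────┼──────────                  
>ow     │1000│97.0 │2024-03-03                  
Low     │1001│37.1 │2024-04-23                  
Low     │1002│13.2 │2024-10-06                  
Medium  │1003│15.6 │2024-06-15                  
High    │1004│67.9 │2024-05-24                  
Critical│1005│94.7 │2024-10-19                  
High    │1006│27.8 │2024-10-07                  
Critical│1007│38.4 │2024-04-17                  
Medium  │1008│54.9 │2024-12-12                  
Low     │1009│70.6 │2024-07-08                  
High    │1010│15.2 │2024-04-21                  
Low     │1011│27.1 │2024-01-06                  
                                                
                                                
                                                
                                                
                                                
                                                


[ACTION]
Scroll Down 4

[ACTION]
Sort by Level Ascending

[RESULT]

Level  ▲│ID  │Score│Date                        
────────┼────┼─────┼──────────                  
>ritical│1005│94.7 │2024-10-19                  
Critical│1007│38.4 │2024-04-17                  
High    │1004│67.9 │2024-05-24                  
High    │1006│27.8 │2024-10-07                  
High    │1010│15.2 │2024-04-21                  
Low     │1000│97.0 │2024-03-03                  
Low     │1001│37.1 │2024-04-23                  
Low     │1002│13.2 │2024-10-06                  
Low     │1009│70.6 │2024-07-08                  
Low     │1011│27.1 │2024-01-06                  
Medium  │1003│15.6 │2024-06-15                  
Medium  │1008│54.9 │2024-12-12                  
                                                
                                                
                                                
                                                
                                                
                                                


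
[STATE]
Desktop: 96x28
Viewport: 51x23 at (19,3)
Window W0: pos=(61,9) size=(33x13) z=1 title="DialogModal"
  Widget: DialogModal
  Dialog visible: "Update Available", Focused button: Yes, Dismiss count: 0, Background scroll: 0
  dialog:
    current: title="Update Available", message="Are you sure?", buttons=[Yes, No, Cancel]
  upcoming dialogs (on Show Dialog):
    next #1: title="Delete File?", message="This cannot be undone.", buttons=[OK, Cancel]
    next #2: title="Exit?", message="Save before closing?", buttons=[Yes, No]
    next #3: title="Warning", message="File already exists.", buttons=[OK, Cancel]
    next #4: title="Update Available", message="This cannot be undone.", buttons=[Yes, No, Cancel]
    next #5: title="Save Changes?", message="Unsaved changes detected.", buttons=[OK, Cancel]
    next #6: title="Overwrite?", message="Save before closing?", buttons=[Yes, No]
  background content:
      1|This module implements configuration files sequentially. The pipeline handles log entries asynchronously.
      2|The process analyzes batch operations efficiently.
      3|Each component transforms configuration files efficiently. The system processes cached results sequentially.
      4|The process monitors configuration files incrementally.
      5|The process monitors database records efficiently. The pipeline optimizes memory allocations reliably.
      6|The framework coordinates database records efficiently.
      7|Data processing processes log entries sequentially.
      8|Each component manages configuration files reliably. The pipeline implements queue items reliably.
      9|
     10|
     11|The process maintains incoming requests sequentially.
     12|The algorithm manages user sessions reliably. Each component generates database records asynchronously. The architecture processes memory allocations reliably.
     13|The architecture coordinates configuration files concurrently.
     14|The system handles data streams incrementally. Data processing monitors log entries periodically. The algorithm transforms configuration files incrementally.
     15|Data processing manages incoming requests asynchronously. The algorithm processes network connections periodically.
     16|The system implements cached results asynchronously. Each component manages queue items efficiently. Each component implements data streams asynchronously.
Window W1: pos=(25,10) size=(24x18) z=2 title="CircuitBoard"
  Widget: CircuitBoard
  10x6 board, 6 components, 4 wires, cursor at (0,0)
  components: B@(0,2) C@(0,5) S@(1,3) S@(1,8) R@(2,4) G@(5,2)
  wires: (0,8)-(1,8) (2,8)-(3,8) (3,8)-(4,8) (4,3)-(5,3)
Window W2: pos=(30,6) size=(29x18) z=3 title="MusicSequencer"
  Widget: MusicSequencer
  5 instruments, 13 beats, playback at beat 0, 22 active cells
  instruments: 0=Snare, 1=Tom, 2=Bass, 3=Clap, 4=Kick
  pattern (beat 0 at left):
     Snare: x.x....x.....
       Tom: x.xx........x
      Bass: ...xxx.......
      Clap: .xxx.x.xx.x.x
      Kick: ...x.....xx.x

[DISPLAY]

                                                   
                                                   
                                                   
           ┏━━━━━━━━━━━━━━━━━━━━━━━━━━━┓           
           ┃ MusicSequencer            ┃           
           ┠───────────────────────────┨           
           ┃      ▼123456789012        ┃  ┏━━━━━━━━
      ┏━━━━┃ Snare█·█····█·····        ┃  ┃ DialogM
      ┃ Cir┃   Tom█·██········█        ┃  ┠────────
      ┠────┃  Bass···███·······        ┃  ┃This mod
      ┃   0┃  Clap·███·█·██·█·█        ┃  ┃The proc
      ┃0  [┃  Kick···█·····██·█        ┃  ┃Each┌───
      ┃    ┃                           ┃  ┃The │   
      ┃1   ┃                           ┃  ┃The │   
      ┃    ┃                           ┃  ┃The │ [Y
      ┃2   ┃                           ┃  ┃Data└───
      ┃    ┃                           ┃  ┃Each com
      ┃3   ┃                           ┃  ┃        
      ┃    ┃                           ┃  ┗━━━━━━━━
      ┃4   ┃                           ┃           
      ┃    ┗━━━━━━━━━━━━━━━━━━━━━━━━━━━┛           
      ┃5           G   ·     ┃                     
      ┃Cursor: (0,0)         ┃                     


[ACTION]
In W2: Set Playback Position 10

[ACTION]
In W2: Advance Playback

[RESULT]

                                                   
                                                   
                                                   
           ┏━━━━━━━━━━━━━━━━━━━━━━━━━━━┓           
           ┃ MusicSequencer            ┃           
           ┠───────────────────────────┨           
           ┃      01234567890▼2        ┃  ┏━━━━━━━━
      ┏━━━━┃ Snare█·█····█·····        ┃  ┃ DialogM
      ┃ Cir┃   Tom█·██········█        ┃  ┠────────
      ┠────┃  Bass···███·······        ┃  ┃This mod
      ┃   0┃  Clap·███·█·██·█·█        ┃  ┃The proc
      ┃0  [┃  Kick···█·····██·█        ┃  ┃Each┌───
      ┃    ┃                           ┃  ┃The │   
      ┃1   ┃                           ┃  ┃The │   
      ┃    ┃                           ┃  ┃The │ [Y
      ┃2   ┃                           ┃  ┃Data└───
      ┃    ┃                           ┃  ┃Each com
      ┃3   ┃                           ┃  ┃        
      ┃    ┃                           ┃  ┗━━━━━━━━
      ┃4   ┃                           ┃           
      ┃    ┗━━━━━━━━━━━━━━━━━━━━━━━━━━━┛           
      ┃5           G   ·     ┃                     
      ┃Cursor: (0,0)         ┃                     


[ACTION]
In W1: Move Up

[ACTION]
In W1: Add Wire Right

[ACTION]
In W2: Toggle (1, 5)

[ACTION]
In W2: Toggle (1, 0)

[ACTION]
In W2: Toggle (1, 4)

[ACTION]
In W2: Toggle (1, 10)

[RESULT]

                                                   
                                                   
                                                   
           ┏━━━━━━━━━━━━━━━━━━━━━━━━━━━┓           
           ┃ MusicSequencer            ┃           
           ┠───────────────────────────┨           
           ┃      01234567890▼2        ┃  ┏━━━━━━━━
      ┏━━━━┃ Snare█·█····█·····        ┃  ┃ DialogM
      ┃ Cir┃   Tom··████····█·█        ┃  ┠────────
      ┠────┃  Bass···███·······        ┃  ┃This mod
      ┃   0┃  Clap·███·█·██·█·█        ┃  ┃The proc
      ┃0  [┃  Kick···█·····██·█        ┃  ┃Each┌───
      ┃    ┃                           ┃  ┃The │   
      ┃1   ┃                           ┃  ┃The │   
      ┃    ┃                           ┃  ┃The │ [Y
      ┃2   ┃                           ┃  ┃Data└───
      ┃    ┃                           ┃  ┃Each com
      ┃3   ┃                           ┃  ┃        
      ┃    ┃                           ┃  ┗━━━━━━━━
      ┃4   ┃                           ┃           
      ┃    ┗━━━━━━━━━━━━━━━━━━━━━━━━━━━┛           
      ┃5           G   ·     ┃                     
      ┃Cursor: (0,0)         ┃                     


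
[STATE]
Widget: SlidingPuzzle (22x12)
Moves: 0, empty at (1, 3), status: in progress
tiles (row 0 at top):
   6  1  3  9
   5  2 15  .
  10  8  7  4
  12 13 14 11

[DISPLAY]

┌────┬────┬────┬────┐ 
│  6 │  1 │  3 │  9 │ 
├────┼────┼────┼────┤ 
│  5 │  2 │ 15 │    │ 
├────┼────┼────┼────┤ 
│ 10 │  8 │  7 │  4 │ 
├────┼────┼────┼────┤ 
│ 12 │ 13 │ 14 │ 11 │ 
└────┴────┴────┴────┘ 
Moves: 0              
                      
                      


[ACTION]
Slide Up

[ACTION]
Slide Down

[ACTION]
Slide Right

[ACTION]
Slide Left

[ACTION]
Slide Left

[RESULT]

┌────┬────┬────┬────┐ 
│  6 │  1 │  3 │  9 │ 
├────┼────┼────┼────┤ 
│  5 │  2 │ 15 │    │ 
├────┼────┼────┼────┤ 
│ 10 │  8 │  7 │  4 │ 
├────┼────┼────┼────┤ 
│ 12 │ 13 │ 14 │ 11 │ 
└────┴────┴────┴────┘ 
Moves: 4              
                      
                      


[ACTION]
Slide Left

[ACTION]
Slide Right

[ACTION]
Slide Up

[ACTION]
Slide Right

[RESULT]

┌────┬────┬────┬────┐ 
│  6 │  1 │  3 │  9 │ 
├────┼────┼────┼────┤ 
│  5 │  2 │  7 │ 15 │ 
├────┼────┼────┼────┤ 
│ 10 │    │  8 │  4 │ 
├────┼────┼────┼────┤ 
│ 12 │ 13 │ 14 │ 11 │ 
└────┴────┴────┴────┘ 
Moves: 7              
                      
                      
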